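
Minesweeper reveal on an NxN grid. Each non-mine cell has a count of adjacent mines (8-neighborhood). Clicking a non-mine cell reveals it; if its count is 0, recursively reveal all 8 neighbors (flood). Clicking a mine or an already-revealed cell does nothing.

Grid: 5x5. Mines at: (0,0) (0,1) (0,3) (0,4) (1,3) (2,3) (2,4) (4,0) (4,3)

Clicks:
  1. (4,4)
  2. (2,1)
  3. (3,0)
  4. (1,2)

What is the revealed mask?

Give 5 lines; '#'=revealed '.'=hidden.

Click 1 (4,4) count=1: revealed 1 new [(4,4)] -> total=1
Click 2 (2,1) count=0: revealed 9 new [(1,0) (1,1) (1,2) (2,0) (2,1) (2,2) (3,0) (3,1) (3,2)] -> total=10
Click 3 (3,0) count=1: revealed 0 new [(none)] -> total=10
Click 4 (1,2) count=4: revealed 0 new [(none)] -> total=10

Answer: .....
###..
###..
###..
....#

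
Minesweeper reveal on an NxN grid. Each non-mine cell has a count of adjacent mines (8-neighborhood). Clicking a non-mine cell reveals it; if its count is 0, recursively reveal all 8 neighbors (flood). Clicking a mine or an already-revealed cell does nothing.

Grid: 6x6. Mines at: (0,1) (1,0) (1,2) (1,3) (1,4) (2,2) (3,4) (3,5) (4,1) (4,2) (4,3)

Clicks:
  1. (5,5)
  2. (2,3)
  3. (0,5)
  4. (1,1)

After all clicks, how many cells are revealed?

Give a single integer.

Click 1 (5,5) count=0: revealed 4 new [(4,4) (4,5) (5,4) (5,5)] -> total=4
Click 2 (2,3) count=5: revealed 1 new [(2,3)] -> total=5
Click 3 (0,5) count=1: revealed 1 new [(0,5)] -> total=6
Click 4 (1,1) count=4: revealed 1 new [(1,1)] -> total=7

Answer: 7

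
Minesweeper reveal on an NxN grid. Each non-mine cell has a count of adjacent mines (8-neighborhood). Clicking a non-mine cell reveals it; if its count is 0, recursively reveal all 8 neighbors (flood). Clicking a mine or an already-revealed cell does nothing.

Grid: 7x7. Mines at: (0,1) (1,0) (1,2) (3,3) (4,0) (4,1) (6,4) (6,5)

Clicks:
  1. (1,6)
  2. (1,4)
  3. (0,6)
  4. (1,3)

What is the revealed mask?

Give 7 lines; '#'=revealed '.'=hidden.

Answer: ...####
...####
...####
....###
....###
....###
.......

Derivation:
Click 1 (1,6) count=0: revealed 21 new [(0,3) (0,4) (0,5) (0,6) (1,3) (1,4) (1,5) (1,6) (2,3) (2,4) (2,5) (2,6) (3,4) (3,5) (3,6) (4,4) (4,5) (4,6) (5,4) (5,5) (5,6)] -> total=21
Click 2 (1,4) count=0: revealed 0 new [(none)] -> total=21
Click 3 (0,6) count=0: revealed 0 new [(none)] -> total=21
Click 4 (1,3) count=1: revealed 0 new [(none)] -> total=21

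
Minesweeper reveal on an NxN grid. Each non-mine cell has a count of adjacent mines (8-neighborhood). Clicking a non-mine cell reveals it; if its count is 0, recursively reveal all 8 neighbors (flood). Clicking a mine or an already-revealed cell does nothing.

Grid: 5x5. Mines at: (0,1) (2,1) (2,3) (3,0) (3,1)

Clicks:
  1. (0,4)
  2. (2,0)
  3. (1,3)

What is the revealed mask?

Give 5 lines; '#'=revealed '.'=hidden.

Answer: ..###
..###
#....
.....
.....

Derivation:
Click 1 (0,4) count=0: revealed 6 new [(0,2) (0,3) (0,4) (1,2) (1,3) (1,4)] -> total=6
Click 2 (2,0) count=3: revealed 1 new [(2,0)] -> total=7
Click 3 (1,3) count=1: revealed 0 new [(none)] -> total=7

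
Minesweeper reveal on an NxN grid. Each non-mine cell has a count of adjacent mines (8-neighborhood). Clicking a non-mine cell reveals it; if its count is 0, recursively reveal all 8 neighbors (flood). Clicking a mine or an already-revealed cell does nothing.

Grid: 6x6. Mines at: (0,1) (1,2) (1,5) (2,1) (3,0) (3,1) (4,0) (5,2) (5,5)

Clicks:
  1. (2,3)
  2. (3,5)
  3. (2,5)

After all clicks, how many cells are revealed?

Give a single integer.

Click 1 (2,3) count=1: revealed 1 new [(2,3)] -> total=1
Click 2 (3,5) count=0: revealed 11 new [(2,2) (2,4) (2,5) (3,2) (3,3) (3,4) (3,5) (4,2) (4,3) (4,4) (4,5)] -> total=12
Click 3 (2,5) count=1: revealed 0 new [(none)] -> total=12

Answer: 12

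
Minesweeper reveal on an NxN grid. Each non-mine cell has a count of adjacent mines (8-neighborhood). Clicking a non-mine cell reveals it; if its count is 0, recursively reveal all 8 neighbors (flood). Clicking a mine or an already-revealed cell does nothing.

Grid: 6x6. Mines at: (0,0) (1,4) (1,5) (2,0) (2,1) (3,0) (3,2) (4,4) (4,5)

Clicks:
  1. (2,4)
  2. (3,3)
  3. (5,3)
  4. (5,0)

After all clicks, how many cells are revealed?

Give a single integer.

Answer: 10

Derivation:
Click 1 (2,4) count=2: revealed 1 new [(2,4)] -> total=1
Click 2 (3,3) count=2: revealed 1 new [(3,3)] -> total=2
Click 3 (5,3) count=1: revealed 1 new [(5,3)] -> total=3
Click 4 (5,0) count=0: revealed 7 new [(4,0) (4,1) (4,2) (4,3) (5,0) (5,1) (5,2)] -> total=10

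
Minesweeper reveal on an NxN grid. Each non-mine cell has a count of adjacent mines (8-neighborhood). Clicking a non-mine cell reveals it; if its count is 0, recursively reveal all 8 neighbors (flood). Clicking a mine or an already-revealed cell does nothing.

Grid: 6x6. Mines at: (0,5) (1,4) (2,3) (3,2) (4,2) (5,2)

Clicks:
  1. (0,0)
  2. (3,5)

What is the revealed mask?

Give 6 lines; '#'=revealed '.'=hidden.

Answer: ####..
####..
###.##
##.###
##.###
##.###

Derivation:
Click 1 (0,0) count=0: revealed 17 new [(0,0) (0,1) (0,2) (0,3) (1,0) (1,1) (1,2) (1,3) (2,0) (2,1) (2,2) (3,0) (3,1) (4,0) (4,1) (5,0) (5,1)] -> total=17
Click 2 (3,5) count=0: revealed 11 new [(2,4) (2,5) (3,3) (3,4) (3,5) (4,3) (4,4) (4,5) (5,3) (5,4) (5,5)] -> total=28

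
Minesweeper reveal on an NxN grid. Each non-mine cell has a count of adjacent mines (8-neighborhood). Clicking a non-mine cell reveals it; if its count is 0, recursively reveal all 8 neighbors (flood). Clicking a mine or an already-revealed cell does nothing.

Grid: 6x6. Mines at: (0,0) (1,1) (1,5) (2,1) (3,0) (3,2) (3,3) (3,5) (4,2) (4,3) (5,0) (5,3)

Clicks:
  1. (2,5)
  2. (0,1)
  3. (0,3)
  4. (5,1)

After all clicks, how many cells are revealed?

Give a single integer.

Click 1 (2,5) count=2: revealed 1 new [(2,5)] -> total=1
Click 2 (0,1) count=2: revealed 1 new [(0,1)] -> total=2
Click 3 (0,3) count=0: revealed 9 new [(0,2) (0,3) (0,4) (1,2) (1,3) (1,4) (2,2) (2,3) (2,4)] -> total=11
Click 4 (5,1) count=2: revealed 1 new [(5,1)] -> total=12

Answer: 12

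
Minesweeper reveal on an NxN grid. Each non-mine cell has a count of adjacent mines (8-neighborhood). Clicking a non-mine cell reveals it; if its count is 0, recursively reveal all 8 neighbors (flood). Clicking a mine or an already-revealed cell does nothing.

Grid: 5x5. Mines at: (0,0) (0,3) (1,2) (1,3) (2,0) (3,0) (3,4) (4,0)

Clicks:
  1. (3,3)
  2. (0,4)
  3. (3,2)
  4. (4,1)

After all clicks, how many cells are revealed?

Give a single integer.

Answer: 10

Derivation:
Click 1 (3,3) count=1: revealed 1 new [(3,3)] -> total=1
Click 2 (0,4) count=2: revealed 1 new [(0,4)] -> total=2
Click 3 (3,2) count=0: revealed 8 new [(2,1) (2,2) (2,3) (3,1) (3,2) (4,1) (4,2) (4,3)] -> total=10
Click 4 (4,1) count=2: revealed 0 new [(none)] -> total=10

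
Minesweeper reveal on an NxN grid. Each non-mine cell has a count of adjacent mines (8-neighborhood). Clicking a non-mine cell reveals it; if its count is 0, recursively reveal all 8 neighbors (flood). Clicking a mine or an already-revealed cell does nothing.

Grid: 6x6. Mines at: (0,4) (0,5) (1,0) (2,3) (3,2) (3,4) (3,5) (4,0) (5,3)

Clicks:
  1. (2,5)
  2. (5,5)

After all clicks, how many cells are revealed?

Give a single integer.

Answer: 5

Derivation:
Click 1 (2,5) count=2: revealed 1 new [(2,5)] -> total=1
Click 2 (5,5) count=0: revealed 4 new [(4,4) (4,5) (5,4) (5,5)] -> total=5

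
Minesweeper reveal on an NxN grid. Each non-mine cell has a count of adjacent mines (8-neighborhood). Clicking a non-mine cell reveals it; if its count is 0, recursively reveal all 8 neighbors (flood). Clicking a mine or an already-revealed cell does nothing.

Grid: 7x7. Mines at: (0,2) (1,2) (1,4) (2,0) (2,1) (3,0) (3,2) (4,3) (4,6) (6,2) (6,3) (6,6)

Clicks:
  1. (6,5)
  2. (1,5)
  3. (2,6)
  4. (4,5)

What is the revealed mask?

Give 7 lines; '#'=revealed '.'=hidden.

Click 1 (6,5) count=1: revealed 1 new [(6,5)] -> total=1
Click 2 (1,5) count=1: revealed 1 new [(1,5)] -> total=2
Click 3 (2,6) count=0: revealed 7 new [(0,5) (0,6) (1,6) (2,5) (2,6) (3,5) (3,6)] -> total=9
Click 4 (4,5) count=1: revealed 1 new [(4,5)] -> total=10

Answer: .....##
.....##
.....##
.....##
.....#.
.......
.....#.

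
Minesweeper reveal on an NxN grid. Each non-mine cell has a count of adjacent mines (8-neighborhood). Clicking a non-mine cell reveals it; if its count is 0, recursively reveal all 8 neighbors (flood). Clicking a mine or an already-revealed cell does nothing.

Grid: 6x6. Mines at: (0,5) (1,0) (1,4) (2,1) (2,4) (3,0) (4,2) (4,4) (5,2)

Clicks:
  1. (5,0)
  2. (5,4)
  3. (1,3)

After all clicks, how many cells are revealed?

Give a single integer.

Answer: 6

Derivation:
Click 1 (5,0) count=0: revealed 4 new [(4,0) (4,1) (5,0) (5,1)] -> total=4
Click 2 (5,4) count=1: revealed 1 new [(5,4)] -> total=5
Click 3 (1,3) count=2: revealed 1 new [(1,3)] -> total=6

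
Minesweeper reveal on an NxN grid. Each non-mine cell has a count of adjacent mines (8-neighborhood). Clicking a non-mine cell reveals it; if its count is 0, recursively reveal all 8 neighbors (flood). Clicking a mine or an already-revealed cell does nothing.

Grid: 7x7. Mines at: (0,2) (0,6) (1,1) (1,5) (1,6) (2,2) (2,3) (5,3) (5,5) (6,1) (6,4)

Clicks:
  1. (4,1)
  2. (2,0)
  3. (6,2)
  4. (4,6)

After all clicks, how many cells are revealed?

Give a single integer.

Answer: 13

Derivation:
Click 1 (4,1) count=0: revealed 11 new [(2,0) (2,1) (3,0) (3,1) (3,2) (4,0) (4,1) (4,2) (5,0) (5,1) (5,2)] -> total=11
Click 2 (2,0) count=1: revealed 0 new [(none)] -> total=11
Click 3 (6,2) count=2: revealed 1 new [(6,2)] -> total=12
Click 4 (4,6) count=1: revealed 1 new [(4,6)] -> total=13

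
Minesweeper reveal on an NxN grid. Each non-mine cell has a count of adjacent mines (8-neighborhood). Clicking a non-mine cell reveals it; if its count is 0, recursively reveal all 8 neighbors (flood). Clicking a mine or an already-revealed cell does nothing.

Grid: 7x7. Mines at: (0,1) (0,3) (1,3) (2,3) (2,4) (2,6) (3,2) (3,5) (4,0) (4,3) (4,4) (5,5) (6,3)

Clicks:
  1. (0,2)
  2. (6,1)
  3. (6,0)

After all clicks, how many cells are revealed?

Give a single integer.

Answer: 7

Derivation:
Click 1 (0,2) count=3: revealed 1 new [(0,2)] -> total=1
Click 2 (6,1) count=0: revealed 6 new [(5,0) (5,1) (5,2) (6,0) (6,1) (6,2)] -> total=7
Click 3 (6,0) count=0: revealed 0 new [(none)] -> total=7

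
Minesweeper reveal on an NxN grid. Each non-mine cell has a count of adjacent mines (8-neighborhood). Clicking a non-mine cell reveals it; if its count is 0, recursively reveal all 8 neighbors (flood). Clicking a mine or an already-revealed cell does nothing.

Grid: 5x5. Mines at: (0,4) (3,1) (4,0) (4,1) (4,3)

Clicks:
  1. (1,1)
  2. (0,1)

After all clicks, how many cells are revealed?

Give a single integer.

Click 1 (1,1) count=0: revealed 17 new [(0,0) (0,1) (0,2) (0,3) (1,0) (1,1) (1,2) (1,3) (1,4) (2,0) (2,1) (2,2) (2,3) (2,4) (3,2) (3,3) (3,4)] -> total=17
Click 2 (0,1) count=0: revealed 0 new [(none)] -> total=17

Answer: 17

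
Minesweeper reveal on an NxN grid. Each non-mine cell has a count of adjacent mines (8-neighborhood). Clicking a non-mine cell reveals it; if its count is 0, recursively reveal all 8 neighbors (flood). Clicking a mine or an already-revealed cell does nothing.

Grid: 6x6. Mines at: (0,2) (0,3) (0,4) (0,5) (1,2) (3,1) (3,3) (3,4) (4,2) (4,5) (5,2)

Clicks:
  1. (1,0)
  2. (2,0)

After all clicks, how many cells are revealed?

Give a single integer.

Answer: 6

Derivation:
Click 1 (1,0) count=0: revealed 6 new [(0,0) (0,1) (1,0) (1,1) (2,0) (2,1)] -> total=6
Click 2 (2,0) count=1: revealed 0 new [(none)] -> total=6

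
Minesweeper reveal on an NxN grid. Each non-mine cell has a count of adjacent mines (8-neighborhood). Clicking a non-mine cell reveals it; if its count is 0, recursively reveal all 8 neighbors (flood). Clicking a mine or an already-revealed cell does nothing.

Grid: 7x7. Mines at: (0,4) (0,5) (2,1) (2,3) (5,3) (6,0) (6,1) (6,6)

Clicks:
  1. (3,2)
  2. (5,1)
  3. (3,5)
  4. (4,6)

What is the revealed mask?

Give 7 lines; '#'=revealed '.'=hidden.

Click 1 (3,2) count=2: revealed 1 new [(3,2)] -> total=1
Click 2 (5,1) count=2: revealed 1 new [(5,1)] -> total=2
Click 3 (3,5) count=0: revealed 15 new [(1,4) (1,5) (1,6) (2,4) (2,5) (2,6) (3,4) (3,5) (3,6) (4,4) (4,5) (4,6) (5,4) (5,5) (5,6)] -> total=17
Click 4 (4,6) count=0: revealed 0 new [(none)] -> total=17

Answer: .......
....###
....###
..#.###
....###
.#..###
.......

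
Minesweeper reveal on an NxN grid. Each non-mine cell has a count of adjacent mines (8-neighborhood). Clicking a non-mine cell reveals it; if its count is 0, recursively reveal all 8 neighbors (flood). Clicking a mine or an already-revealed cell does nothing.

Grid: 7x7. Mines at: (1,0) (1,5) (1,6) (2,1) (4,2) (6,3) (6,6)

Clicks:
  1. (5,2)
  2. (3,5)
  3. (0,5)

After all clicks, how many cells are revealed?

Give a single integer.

Answer: 28

Derivation:
Click 1 (5,2) count=2: revealed 1 new [(5,2)] -> total=1
Click 2 (3,5) count=0: revealed 26 new [(0,1) (0,2) (0,3) (0,4) (1,1) (1,2) (1,3) (1,4) (2,2) (2,3) (2,4) (2,5) (2,6) (3,2) (3,3) (3,4) (3,5) (3,6) (4,3) (4,4) (4,5) (4,6) (5,3) (5,4) (5,5) (5,6)] -> total=27
Click 3 (0,5) count=2: revealed 1 new [(0,5)] -> total=28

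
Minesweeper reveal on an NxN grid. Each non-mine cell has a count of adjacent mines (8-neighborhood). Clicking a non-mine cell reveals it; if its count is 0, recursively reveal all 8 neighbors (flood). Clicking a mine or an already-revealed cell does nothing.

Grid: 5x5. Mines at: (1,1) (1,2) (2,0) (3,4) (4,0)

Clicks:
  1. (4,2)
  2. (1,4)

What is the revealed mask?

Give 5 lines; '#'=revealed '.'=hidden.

Answer: ...##
...##
.####
.###.
.###.

Derivation:
Click 1 (4,2) count=0: revealed 9 new [(2,1) (2,2) (2,3) (3,1) (3,2) (3,3) (4,1) (4,2) (4,3)] -> total=9
Click 2 (1,4) count=0: revealed 5 new [(0,3) (0,4) (1,3) (1,4) (2,4)] -> total=14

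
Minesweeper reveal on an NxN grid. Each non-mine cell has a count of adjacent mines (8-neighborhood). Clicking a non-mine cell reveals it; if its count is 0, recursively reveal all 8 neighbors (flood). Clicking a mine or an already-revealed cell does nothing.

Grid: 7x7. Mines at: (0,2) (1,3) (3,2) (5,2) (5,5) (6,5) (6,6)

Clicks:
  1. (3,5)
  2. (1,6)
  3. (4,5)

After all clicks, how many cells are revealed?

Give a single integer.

Click 1 (3,5) count=0: revealed 18 new [(0,4) (0,5) (0,6) (1,4) (1,5) (1,6) (2,3) (2,4) (2,5) (2,6) (3,3) (3,4) (3,5) (3,6) (4,3) (4,4) (4,5) (4,6)] -> total=18
Click 2 (1,6) count=0: revealed 0 new [(none)] -> total=18
Click 3 (4,5) count=1: revealed 0 new [(none)] -> total=18

Answer: 18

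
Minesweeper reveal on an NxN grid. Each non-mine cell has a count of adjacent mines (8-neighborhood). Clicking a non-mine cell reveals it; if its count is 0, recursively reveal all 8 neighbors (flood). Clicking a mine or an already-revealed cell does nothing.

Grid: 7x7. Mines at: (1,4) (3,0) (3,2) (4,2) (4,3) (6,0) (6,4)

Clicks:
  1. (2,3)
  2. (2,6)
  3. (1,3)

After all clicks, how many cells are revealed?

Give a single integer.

Answer: 20

Derivation:
Click 1 (2,3) count=2: revealed 1 new [(2,3)] -> total=1
Click 2 (2,6) count=0: revealed 18 new [(0,5) (0,6) (1,5) (1,6) (2,4) (2,5) (2,6) (3,4) (3,5) (3,6) (4,4) (4,5) (4,6) (5,4) (5,5) (5,6) (6,5) (6,6)] -> total=19
Click 3 (1,3) count=1: revealed 1 new [(1,3)] -> total=20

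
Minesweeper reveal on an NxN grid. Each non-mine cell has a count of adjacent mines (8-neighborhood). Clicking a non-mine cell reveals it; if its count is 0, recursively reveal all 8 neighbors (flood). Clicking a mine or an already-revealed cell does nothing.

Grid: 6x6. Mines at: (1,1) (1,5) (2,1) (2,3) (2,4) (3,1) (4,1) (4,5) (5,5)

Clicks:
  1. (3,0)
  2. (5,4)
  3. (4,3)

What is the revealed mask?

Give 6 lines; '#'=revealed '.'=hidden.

Click 1 (3,0) count=3: revealed 1 new [(3,0)] -> total=1
Click 2 (5,4) count=2: revealed 1 new [(5,4)] -> total=2
Click 3 (4,3) count=0: revealed 8 new [(3,2) (3,3) (3,4) (4,2) (4,3) (4,4) (5,2) (5,3)] -> total=10

Answer: ......
......
......
#.###.
..###.
..###.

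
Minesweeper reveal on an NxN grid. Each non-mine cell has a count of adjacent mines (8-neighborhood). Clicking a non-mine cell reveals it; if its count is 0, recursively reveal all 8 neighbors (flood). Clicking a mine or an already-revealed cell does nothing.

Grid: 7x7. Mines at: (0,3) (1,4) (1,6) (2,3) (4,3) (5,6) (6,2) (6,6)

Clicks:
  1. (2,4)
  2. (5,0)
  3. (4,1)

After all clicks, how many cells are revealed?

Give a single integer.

Click 1 (2,4) count=2: revealed 1 new [(2,4)] -> total=1
Click 2 (5,0) count=0: revealed 20 new [(0,0) (0,1) (0,2) (1,0) (1,1) (1,2) (2,0) (2,1) (2,2) (3,0) (3,1) (3,2) (4,0) (4,1) (4,2) (5,0) (5,1) (5,2) (6,0) (6,1)] -> total=21
Click 3 (4,1) count=0: revealed 0 new [(none)] -> total=21

Answer: 21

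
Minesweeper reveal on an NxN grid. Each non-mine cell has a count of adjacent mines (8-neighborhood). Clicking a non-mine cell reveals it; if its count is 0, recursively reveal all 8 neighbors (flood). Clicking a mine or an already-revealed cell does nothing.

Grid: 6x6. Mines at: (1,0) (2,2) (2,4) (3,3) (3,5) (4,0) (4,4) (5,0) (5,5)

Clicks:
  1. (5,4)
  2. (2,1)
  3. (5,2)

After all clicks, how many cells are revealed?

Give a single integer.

Answer: 8

Derivation:
Click 1 (5,4) count=2: revealed 1 new [(5,4)] -> total=1
Click 2 (2,1) count=2: revealed 1 new [(2,1)] -> total=2
Click 3 (5,2) count=0: revealed 6 new [(4,1) (4,2) (4,3) (5,1) (5,2) (5,3)] -> total=8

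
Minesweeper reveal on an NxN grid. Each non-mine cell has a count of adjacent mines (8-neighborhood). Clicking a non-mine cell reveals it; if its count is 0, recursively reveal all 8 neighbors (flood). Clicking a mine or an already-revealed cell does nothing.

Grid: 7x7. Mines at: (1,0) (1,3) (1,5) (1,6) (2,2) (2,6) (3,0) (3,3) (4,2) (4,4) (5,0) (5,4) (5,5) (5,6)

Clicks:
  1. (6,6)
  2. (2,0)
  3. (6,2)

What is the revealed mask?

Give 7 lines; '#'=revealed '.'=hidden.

Click 1 (6,6) count=2: revealed 1 new [(6,6)] -> total=1
Click 2 (2,0) count=2: revealed 1 new [(2,0)] -> total=2
Click 3 (6,2) count=0: revealed 6 new [(5,1) (5,2) (5,3) (6,1) (6,2) (6,3)] -> total=8

Answer: .......
.......
#......
.......
.......
.###...
.###..#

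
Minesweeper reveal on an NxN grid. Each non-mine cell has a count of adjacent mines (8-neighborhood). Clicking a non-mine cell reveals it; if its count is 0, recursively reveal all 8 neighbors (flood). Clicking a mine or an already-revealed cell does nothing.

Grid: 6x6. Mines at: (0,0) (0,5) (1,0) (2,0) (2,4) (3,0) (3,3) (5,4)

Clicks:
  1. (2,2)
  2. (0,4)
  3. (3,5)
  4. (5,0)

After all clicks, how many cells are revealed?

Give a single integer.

Answer: 11

Derivation:
Click 1 (2,2) count=1: revealed 1 new [(2,2)] -> total=1
Click 2 (0,4) count=1: revealed 1 new [(0,4)] -> total=2
Click 3 (3,5) count=1: revealed 1 new [(3,5)] -> total=3
Click 4 (5,0) count=0: revealed 8 new [(4,0) (4,1) (4,2) (4,3) (5,0) (5,1) (5,2) (5,3)] -> total=11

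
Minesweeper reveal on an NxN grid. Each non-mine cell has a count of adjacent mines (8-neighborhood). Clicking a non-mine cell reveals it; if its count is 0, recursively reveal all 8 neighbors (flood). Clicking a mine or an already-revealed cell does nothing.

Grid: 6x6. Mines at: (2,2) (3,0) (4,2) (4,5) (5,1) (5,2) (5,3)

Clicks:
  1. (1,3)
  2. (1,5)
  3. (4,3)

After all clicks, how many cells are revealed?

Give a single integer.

Answer: 21

Derivation:
Click 1 (1,3) count=1: revealed 1 new [(1,3)] -> total=1
Click 2 (1,5) count=0: revealed 19 new [(0,0) (0,1) (0,2) (0,3) (0,4) (0,5) (1,0) (1,1) (1,2) (1,4) (1,5) (2,0) (2,1) (2,3) (2,4) (2,5) (3,3) (3,4) (3,5)] -> total=20
Click 3 (4,3) count=3: revealed 1 new [(4,3)] -> total=21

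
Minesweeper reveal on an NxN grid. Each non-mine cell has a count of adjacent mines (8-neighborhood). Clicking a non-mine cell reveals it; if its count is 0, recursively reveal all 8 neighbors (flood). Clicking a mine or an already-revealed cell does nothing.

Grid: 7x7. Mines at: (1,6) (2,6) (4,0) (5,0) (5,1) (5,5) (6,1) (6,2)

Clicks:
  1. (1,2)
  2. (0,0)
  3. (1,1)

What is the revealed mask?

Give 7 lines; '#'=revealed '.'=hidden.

Answer: ######.
######.
######.
######.
.#####.
..###..
.......

Derivation:
Click 1 (1,2) count=0: revealed 32 new [(0,0) (0,1) (0,2) (0,3) (0,4) (0,5) (1,0) (1,1) (1,2) (1,3) (1,4) (1,5) (2,0) (2,1) (2,2) (2,3) (2,4) (2,5) (3,0) (3,1) (3,2) (3,3) (3,4) (3,5) (4,1) (4,2) (4,3) (4,4) (4,5) (5,2) (5,3) (5,4)] -> total=32
Click 2 (0,0) count=0: revealed 0 new [(none)] -> total=32
Click 3 (1,1) count=0: revealed 0 new [(none)] -> total=32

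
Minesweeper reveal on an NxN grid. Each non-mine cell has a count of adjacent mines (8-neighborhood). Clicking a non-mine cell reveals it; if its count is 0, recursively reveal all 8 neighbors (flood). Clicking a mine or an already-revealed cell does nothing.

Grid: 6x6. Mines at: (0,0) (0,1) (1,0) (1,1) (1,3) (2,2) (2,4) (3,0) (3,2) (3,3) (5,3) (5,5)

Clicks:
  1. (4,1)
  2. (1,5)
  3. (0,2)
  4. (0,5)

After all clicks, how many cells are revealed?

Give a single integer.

Click 1 (4,1) count=2: revealed 1 new [(4,1)] -> total=1
Click 2 (1,5) count=1: revealed 1 new [(1,5)] -> total=2
Click 3 (0,2) count=3: revealed 1 new [(0,2)] -> total=3
Click 4 (0,5) count=0: revealed 3 new [(0,4) (0,5) (1,4)] -> total=6

Answer: 6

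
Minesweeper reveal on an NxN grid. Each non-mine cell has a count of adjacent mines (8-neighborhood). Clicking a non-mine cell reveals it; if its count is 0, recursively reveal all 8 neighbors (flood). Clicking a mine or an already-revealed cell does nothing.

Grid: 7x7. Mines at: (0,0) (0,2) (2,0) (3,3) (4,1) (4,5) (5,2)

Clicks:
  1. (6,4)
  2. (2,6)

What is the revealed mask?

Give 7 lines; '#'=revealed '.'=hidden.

Click 1 (6,4) count=0: revealed 8 new [(5,3) (5,4) (5,5) (5,6) (6,3) (6,4) (6,5) (6,6)] -> total=8
Click 2 (2,6) count=0: revealed 15 new [(0,3) (0,4) (0,5) (0,6) (1,3) (1,4) (1,5) (1,6) (2,3) (2,4) (2,5) (2,6) (3,4) (3,5) (3,6)] -> total=23

Answer: ...####
...####
...####
....###
.......
...####
...####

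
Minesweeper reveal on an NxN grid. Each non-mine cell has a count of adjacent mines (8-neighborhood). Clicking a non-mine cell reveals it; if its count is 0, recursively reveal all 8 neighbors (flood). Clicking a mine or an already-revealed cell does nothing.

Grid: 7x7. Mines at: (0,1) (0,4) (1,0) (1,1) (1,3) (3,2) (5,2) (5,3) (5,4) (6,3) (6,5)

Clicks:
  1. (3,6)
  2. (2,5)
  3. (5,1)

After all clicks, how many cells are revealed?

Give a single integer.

Answer: 20

Derivation:
Click 1 (3,6) count=0: revealed 19 new [(0,5) (0,6) (1,4) (1,5) (1,6) (2,3) (2,4) (2,5) (2,6) (3,3) (3,4) (3,5) (3,6) (4,3) (4,4) (4,5) (4,6) (5,5) (5,6)] -> total=19
Click 2 (2,5) count=0: revealed 0 new [(none)] -> total=19
Click 3 (5,1) count=1: revealed 1 new [(5,1)] -> total=20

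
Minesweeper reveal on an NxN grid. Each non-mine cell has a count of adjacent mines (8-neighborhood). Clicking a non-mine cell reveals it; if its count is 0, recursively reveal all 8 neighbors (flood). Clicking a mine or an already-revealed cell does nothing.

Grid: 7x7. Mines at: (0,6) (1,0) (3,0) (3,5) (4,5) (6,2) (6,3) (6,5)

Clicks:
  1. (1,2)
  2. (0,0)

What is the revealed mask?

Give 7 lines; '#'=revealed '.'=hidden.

Answer: ######.
.#####.
.#####.
.####..
.####..
.####..
.......

Derivation:
Click 1 (1,2) count=0: revealed 27 new [(0,1) (0,2) (0,3) (0,4) (0,5) (1,1) (1,2) (1,3) (1,4) (1,5) (2,1) (2,2) (2,3) (2,4) (2,5) (3,1) (3,2) (3,3) (3,4) (4,1) (4,2) (4,3) (4,4) (5,1) (5,2) (5,3) (5,4)] -> total=27
Click 2 (0,0) count=1: revealed 1 new [(0,0)] -> total=28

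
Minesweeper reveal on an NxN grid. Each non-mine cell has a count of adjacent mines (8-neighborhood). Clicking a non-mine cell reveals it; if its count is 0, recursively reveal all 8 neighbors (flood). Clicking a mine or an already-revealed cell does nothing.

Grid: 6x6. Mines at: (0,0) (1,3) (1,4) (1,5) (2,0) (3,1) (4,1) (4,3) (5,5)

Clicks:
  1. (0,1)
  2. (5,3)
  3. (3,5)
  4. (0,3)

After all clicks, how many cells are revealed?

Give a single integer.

Click 1 (0,1) count=1: revealed 1 new [(0,1)] -> total=1
Click 2 (5,3) count=1: revealed 1 new [(5,3)] -> total=2
Click 3 (3,5) count=0: revealed 6 new [(2,4) (2,5) (3,4) (3,5) (4,4) (4,5)] -> total=8
Click 4 (0,3) count=2: revealed 1 new [(0,3)] -> total=9

Answer: 9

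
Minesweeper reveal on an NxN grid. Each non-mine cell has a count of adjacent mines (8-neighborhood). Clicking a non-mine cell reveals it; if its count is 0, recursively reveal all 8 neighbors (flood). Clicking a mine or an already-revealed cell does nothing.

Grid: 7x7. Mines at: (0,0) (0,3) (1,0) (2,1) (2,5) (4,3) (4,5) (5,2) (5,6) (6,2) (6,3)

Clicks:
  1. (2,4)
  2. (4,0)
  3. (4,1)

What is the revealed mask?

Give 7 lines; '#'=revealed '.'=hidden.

Click 1 (2,4) count=1: revealed 1 new [(2,4)] -> total=1
Click 2 (4,0) count=0: revealed 8 new [(3,0) (3,1) (4,0) (4,1) (5,0) (5,1) (6,0) (6,1)] -> total=9
Click 3 (4,1) count=1: revealed 0 new [(none)] -> total=9

Answer: .......
.......
....#..
##.....
##.....
##.....
##.....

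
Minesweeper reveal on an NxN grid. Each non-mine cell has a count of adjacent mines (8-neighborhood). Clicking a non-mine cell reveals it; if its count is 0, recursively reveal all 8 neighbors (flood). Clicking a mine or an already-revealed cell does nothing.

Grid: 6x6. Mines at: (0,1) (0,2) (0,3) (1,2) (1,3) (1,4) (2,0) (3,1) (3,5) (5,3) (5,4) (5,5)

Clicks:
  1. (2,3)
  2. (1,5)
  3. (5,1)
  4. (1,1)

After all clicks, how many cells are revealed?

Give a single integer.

Click 1 (2,3) count=3: revealed 1 new [(2,3)] -> total=1
Click 2 (1,5) count=1: revealed 1 new [(1,5)] -> total=2
Click 3 (5,1) count=0: revealed 6 new [(4,0) (4,1) (4,2) (5,0) (5,1) (5,2)] -> total=8
Click 4 (1,1) count=4: revealed 1 new [(1,1)] -> total=9

Answer: 9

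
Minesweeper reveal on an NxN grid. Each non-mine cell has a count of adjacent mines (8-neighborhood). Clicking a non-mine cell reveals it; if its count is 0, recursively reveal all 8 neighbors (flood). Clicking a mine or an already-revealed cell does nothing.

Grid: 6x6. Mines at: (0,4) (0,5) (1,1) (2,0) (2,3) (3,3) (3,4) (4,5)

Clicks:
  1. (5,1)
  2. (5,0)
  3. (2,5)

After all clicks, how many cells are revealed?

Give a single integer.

Click 1 (5,1) count=0: revealed 13 new [(3,0) (3,1) (3,2) (4,0) (4,1) (4,2) (4,3) (4,4) (5,0) (5,1) (5,2) (5,3) (5,4)] -> total=13
Click 2 (5,0) count=0: revealed 0 new [(none)] -> total=13
Click 3 (2,5) count=1: revealed 1 new [(2,5)] -> total=14

Answer: 14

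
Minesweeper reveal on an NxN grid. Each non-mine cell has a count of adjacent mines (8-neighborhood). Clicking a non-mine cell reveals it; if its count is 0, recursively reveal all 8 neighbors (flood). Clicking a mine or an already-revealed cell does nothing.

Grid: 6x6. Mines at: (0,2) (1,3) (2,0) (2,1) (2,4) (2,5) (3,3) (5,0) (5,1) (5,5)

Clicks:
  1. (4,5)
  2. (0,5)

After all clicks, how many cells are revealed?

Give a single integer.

Answer: 5

Derivation:
Click 1 (4,5) count=1: revealed 1 new [(4,5)] -> total=1
Click 2 (0,5) count=0: revealed 4 new [(0,4) (0,5) (1,4) (1,5)] -> total=5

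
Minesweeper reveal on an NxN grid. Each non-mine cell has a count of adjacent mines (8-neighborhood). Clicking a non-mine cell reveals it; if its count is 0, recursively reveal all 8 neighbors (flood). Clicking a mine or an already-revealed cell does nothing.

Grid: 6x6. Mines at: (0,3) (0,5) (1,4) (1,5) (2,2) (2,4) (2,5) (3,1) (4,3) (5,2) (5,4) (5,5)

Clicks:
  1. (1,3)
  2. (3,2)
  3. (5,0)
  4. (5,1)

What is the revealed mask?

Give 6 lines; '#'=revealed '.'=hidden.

Answer: ......
...#..
......
..#...
##....
##....

Derivation:
Click 1 (1,3) count=4: revealed 1 new [(1,3)] -> total=1
Click 2 (3,2) count=3: revealed 1 new [(3,2)] -> total=2
Click 3 (5,0) count=0: revealed 4 new [(4,0) (4,1) (5,0) (5,1)] -> total=6
Click 4 (5,1) count=1: revealed 0 new [(none)] -> total=6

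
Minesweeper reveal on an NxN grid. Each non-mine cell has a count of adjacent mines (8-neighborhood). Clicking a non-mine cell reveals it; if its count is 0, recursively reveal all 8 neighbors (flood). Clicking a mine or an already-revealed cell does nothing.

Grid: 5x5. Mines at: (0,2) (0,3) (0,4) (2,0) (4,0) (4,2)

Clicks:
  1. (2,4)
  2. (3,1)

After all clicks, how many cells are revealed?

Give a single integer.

Click 1 (2,4) count=0: revealed 14 new [(1,1) (1,2) (1,3) (1,4) (2,1) (2,2) (2,3) (2,4) (3,1) (3,2) (3,3) (3,4) (4,3) (4,4)] -> total=14
Click 2 (3,1) count=3: revealed 0 new [(none)] -> total=14

Answer: 14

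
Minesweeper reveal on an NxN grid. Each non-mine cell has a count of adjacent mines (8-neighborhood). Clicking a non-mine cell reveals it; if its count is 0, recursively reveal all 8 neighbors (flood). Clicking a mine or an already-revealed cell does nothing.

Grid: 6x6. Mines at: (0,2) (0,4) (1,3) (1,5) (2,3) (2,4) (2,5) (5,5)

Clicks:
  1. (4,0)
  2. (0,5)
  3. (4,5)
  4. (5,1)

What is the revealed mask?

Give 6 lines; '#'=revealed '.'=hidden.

Answer: ##...#
###...
###...
#####.
######
#####.

Derivation:
Click 1 (4,0) count=0: revealed 23 new [(0,0) (0,1) (1,0) (1,1) (1,2) (2,0) (2,1) (2,2) (3,0) (3,1) (3,2) (3,3) (3,4) (4,0) (4,1) (4,2) (4,3) (4,4) (5,0) (5,1) (5,2) (5,3) (5,4)] -> total=23
Click 2 (0,5) count=2: revealed 1 new [(0,5)] -> total=24
Click 3 (4,5) count=1: revealed 1 new [(4,5)] -> total=25
Click 4 (5,1) count=0: revealed 0 new [(none)] -> total=25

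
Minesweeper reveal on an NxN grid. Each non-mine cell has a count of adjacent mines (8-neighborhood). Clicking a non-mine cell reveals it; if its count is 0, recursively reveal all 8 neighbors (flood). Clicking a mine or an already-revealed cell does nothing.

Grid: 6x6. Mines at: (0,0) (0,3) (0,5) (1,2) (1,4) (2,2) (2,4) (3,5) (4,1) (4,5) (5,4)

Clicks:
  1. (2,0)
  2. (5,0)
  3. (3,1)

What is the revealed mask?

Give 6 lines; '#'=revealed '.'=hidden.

Answer: ......
##....
##....
##....
......
#.....

Derivation:
Click 1 (2,0) count=0: revealed 6 new [(1,0) (1,1) (2,0) (2,1) (3,0) (3,1)] -> total=6
Click 2 (5,0) count=1: revealed 1 new [(5,0)] -> total=7
Click 3 (3,1) count=2: revealed 0 new [(none)] -> total=7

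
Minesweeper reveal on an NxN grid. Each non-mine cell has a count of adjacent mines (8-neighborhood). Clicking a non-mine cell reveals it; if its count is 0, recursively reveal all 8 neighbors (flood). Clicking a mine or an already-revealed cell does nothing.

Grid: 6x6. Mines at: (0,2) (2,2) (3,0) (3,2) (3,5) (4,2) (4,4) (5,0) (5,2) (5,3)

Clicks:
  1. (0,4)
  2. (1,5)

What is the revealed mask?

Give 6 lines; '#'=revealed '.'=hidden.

Answer: ...###
...###
...###
......
......
......

Derivation:
Click 1 (0,4) count=0: revealed 9 new [(0,3) (0,4) (0,5) (1,3) (1,4) (1,5) (2,3) (2,4) (2,5)] -> total=9
Click 2 (1,5) count=0: revealed 0 new [(none)] -> total=9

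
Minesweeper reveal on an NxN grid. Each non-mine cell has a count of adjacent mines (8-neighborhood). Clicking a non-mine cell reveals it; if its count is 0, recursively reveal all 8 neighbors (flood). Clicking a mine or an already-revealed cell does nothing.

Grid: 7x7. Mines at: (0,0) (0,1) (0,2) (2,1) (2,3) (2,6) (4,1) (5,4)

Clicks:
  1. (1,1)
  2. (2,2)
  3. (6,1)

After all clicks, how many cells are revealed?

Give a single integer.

Answer: 10

Derivation:
Click 1 (1,1) count=4: revealed 1 new [(1,1)] -> total=1
Click 2 (2,2) count=2: revealed 1 new [(2,2)] -> total=2
Click 3 (6,1) count=0: revealed 8 new [(5,0) (5,1) (5,2) (5,3) (6,0) (6,1) (6,2) (6,3)] -> total=10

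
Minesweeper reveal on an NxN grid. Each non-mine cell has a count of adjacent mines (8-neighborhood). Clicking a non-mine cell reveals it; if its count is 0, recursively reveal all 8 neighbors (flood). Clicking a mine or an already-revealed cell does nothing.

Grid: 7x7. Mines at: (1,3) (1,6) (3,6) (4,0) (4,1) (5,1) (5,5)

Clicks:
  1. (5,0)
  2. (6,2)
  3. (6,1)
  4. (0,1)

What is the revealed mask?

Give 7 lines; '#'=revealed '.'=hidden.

Answer: ###....
###....
###....
###....
.......
#......
.##....

Derivation:
Click 1 (5,0) count=3: revealed 1 new [(5,0)] -> total=1
Click 2 (6,2) count=1: revealed 1 new [(6,2)] -> total=2
Click 3 (6,1) count=1: revealed 1 new [(6,1)] -> total=3
Click 4 (0,1) count=0: revealed 12 new [(0,0) (0,1) (0,2) (1,0) (1,1) (1,2) (2,0) (2,1) (2,2) (3,0) (3,1) (3,2)] -> total=15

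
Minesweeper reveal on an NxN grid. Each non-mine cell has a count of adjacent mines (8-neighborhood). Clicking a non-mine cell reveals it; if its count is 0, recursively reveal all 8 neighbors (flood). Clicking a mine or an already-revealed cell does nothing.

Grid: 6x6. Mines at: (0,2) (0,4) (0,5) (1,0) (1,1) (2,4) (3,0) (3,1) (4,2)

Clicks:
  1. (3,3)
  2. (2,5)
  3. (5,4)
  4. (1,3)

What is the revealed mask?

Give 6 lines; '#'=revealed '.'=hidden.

Answer: ......
...#..
.....#
...###
...###
...###

Derivation:
Click 1 (3,3) count=2: revealed 1 new [(3,3)] -> total=1
Click 2 (2,5) count=1: revealed 1 new [(2,5)] -> total=2
Click 3 (5,4) count=0: revealed 8 new [(3,4) (3,5) (4,3) (4,4) (4,5) (5,3) (5,4) (5,5)] -> total=10
Click 4 (1,3) count=3: revealed 1 new [(1,3)] -> total=11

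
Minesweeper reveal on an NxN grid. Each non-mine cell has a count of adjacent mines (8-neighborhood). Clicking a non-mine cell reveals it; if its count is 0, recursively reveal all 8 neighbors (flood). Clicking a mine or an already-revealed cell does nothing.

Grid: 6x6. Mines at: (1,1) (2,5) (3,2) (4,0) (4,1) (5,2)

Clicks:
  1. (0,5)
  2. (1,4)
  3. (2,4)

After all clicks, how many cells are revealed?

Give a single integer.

Answer: 11

Derivation:
Click 1 (0,5) count=0: revealed 11 new [(0,2) (0,3) (0,4) (0,5) (1,2) (1,3) (1,4) (1,5) (2,2) (2,3) (2,4)] -> total=11
Click 2 (1,4) count=1: revealed 0 new [(none)] -> total=11
Click 3 (2,4) count=1: revealed 0 new [(none)] -> total=11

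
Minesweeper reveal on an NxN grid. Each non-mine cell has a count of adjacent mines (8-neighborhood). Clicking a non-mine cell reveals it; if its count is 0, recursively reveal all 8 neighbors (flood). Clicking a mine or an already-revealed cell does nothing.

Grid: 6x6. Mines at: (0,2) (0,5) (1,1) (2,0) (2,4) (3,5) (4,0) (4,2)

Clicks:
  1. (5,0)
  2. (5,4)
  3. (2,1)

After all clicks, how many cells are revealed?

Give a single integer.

Answer: 8

Derivation:
Click 1 (5,0) count=1: revealed 1 new [(5,0)] -> total=1
Click 2 (5,4) count=0: revealed 6 new [(4,3) (4,4) (4,5) (5,3) (5,4) (5,5)] -> total=7
Click 3 (2,1) count=2: revealed 1 new [(2,1)] -> total=8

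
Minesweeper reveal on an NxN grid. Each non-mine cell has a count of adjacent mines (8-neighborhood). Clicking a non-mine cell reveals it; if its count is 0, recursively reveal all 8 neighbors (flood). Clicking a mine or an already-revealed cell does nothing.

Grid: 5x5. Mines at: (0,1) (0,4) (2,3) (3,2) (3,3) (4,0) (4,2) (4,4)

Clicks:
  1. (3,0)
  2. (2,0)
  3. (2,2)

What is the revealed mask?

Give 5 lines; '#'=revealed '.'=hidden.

Click 1 (3,0) count=1: revealed 1 new [(3,0)] -> total=1
Click 2 (2,0) count=0: revealed 5 new [(1,0) (1,1) (2,0) (2,1) (3,1)] -> total=6
Click 3 (2,2) count=3: revealed 1 new [(2,2)] -> total=7

Answer: .....
##...
###..
##...
.....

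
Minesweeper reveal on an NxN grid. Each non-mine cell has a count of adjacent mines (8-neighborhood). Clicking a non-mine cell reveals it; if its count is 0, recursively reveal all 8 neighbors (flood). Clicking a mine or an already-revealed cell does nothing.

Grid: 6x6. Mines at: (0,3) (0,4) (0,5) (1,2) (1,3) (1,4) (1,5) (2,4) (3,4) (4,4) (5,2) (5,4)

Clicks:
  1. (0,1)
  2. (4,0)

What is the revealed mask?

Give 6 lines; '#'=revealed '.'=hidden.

Answer: ##....
##....
####..
####..
####..
##....

Derivation:
Click 1 (0,1) count=1: revealed 1 new [(0,1)] -> total=1
Click 2 (4,0) count=0: revealed 17 new [(0,0) (1,0) (1,1) (2,0) (2,1) (2,2) (2,3) (3,0) (3,1) (3,2) (3,3) (4,0) (4,1) (4,2) (4,3) (5,0) (5,1)] -> total=18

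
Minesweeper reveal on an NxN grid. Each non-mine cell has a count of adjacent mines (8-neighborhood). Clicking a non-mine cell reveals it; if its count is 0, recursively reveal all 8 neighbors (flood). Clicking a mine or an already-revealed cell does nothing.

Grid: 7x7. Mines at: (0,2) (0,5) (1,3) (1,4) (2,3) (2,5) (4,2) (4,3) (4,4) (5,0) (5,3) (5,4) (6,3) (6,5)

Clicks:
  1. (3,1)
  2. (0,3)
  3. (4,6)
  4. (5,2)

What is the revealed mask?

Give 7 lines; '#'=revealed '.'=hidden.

Answer: ...#...
.......
.......
.#...##
.....##
..#..##
.......

Derivation:
Click 1 (3,1) count=1: revealed 1 new [(3,1)] -> total=1
Click 2 (0,3) count=3: revealed 1 new [(0,3)] -> total=2
Click 3 (4,6) count=0: revealed 6 new [(3,5) (3,6) (4,5) (4,6) (5,5) (5,6)] -> total=8
Click 4 (5,2) count=4: revealed 1 new [(5,2)] -> total=9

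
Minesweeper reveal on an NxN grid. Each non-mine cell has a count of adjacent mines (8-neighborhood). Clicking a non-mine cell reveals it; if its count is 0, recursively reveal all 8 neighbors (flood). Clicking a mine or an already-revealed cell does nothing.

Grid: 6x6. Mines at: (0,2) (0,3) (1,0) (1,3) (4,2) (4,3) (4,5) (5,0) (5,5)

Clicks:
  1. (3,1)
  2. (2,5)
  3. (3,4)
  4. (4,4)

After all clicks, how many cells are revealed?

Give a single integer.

Click 1 (3,1) count=1: revealed 1 new [(3,1)] -> total=1
Click 2 (2,5) count=0: revealed 8 new [(0,4) (0,5) (1,4) (1,5) (2,4) (2,5) (3,4) (3,5)] -> total=9
Click 3 (3,4) count=2: revealed 0 new [(none)] -> total=9
Click 4 (4,4) count=3: revealed 1 new [(4,4)] -> total=10

Answer: 10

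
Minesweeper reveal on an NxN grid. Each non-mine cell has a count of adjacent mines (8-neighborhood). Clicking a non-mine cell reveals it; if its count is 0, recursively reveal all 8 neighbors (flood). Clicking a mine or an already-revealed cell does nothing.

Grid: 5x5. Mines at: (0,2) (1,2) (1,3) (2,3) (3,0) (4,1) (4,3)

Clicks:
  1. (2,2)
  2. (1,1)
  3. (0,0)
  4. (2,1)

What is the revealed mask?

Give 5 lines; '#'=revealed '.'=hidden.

Answer: ##...
##...
###..
.....
.....

Derivation:
Click 1 (2,2) count=3: revealed 1 new [(2,2)] -> total=1
Click 2 (1,1) count=2: revealed 1 new [(1,1)] -> total=2
Click 3 (0,0) count=0: revealed 5 new [(0,0) (0,1) (1,0) (2,0) (2,1)] -> total=7
Click 4 (2,1) count=2: revealed 0 new [(none)] -> total=7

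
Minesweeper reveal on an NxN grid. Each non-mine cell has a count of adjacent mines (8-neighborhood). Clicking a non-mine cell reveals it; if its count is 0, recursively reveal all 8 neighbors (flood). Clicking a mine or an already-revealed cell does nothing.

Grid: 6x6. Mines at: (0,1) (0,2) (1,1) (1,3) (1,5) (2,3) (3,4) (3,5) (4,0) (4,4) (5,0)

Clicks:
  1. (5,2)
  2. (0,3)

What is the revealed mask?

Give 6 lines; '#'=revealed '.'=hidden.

Click 1 (5,2) count=0: revealed 9 new [(3,1) (3,2) (3,3) (4,1) (4,2) (4,3) (5,1) (5,2) (5,3)] -> total=9
Click 2 (0,3) count=2: revealed 1 new [(0,3)] -> total=10

Answer: ...#..
......
......
.###..
.###..
.###..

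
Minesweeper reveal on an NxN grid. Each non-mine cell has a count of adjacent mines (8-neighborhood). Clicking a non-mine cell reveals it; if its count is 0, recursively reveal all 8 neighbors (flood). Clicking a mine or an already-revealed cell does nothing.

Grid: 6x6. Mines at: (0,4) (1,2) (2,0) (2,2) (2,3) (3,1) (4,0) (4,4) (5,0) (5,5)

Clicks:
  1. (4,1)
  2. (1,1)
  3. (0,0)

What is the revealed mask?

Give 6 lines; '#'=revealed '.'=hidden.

Answer: ##....
##....
......
......
.#....
......

Derivation:
Click 1 (4,1) count=3: revealed 1 new [(4,1)] -> total=1
Click 2 (1,1) count=3: revealed 1 new [(1,1)] -> total=2
Click 3 (0,0) count=0: revealed 3 new [(0,0) (0,1) (1,0)] -> total=5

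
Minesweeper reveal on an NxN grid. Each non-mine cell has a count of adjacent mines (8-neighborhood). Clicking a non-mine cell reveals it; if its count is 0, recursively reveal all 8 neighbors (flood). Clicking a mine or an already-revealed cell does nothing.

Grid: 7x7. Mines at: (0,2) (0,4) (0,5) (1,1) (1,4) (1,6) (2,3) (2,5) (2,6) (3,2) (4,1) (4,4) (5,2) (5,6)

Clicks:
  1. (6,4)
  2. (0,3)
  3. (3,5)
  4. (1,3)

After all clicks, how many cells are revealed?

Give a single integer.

Answer: 9

Derivation:
Click 1 (6,4) count=0: revealed 6 new [(5,3) (5,4) (5,5) (6,3) (6,4) (6,5)] -> total=6
Click 2 (0,3) count=3: revealed 1 new [(0,3)] -> total=7
Click 3 (3,5) count=3: revealed 1 new [(3,5)] -> total=8
Click 4 (1,3) count=4: revealed 1 new [(1,3)] -> total=9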